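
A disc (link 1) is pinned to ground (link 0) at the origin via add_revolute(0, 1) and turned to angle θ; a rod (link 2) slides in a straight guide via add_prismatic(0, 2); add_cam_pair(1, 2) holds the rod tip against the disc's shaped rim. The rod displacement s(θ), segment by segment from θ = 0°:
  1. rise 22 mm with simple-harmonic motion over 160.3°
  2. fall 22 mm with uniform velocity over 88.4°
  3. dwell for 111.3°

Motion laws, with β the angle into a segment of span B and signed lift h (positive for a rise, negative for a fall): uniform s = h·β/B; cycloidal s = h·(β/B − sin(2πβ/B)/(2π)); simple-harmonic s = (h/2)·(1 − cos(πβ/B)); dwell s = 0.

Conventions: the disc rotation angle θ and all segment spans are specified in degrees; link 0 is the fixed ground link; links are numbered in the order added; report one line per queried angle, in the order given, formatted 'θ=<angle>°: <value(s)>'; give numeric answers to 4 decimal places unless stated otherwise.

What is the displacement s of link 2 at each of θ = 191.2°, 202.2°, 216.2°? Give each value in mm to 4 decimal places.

segment 1 (0° to 160.3°, simple-harmonic, h = 22) is passed completely: s = 0.0000 + (22) = 22.0000
θ = 191.2° falls in segment 2 (160.3° to 248.7°, uniform, h = -22): β = 191.2 − 160.3 = 30.9°, B = 88.4°; Δs = -22·30.9/88.4 = -7.6900; s = 22.0000 − 7.6900 = 14.3100
θ = 202.2° falls in segment 2 (160.3° to 248.7°, uniform, h = -22): β = 202.2 − 160.3 = 41.9°, B = 88.4°; Δs = -22·41.9/88.4 = -10.4276; s = 22.0000 − 10.4276 = 11.5724
θ = 216.2° falls in segment 2 (160.3° to 248.7°, uniform, h = -22): β = 216.2 − 160.3 = 55.9°, B = 88.4°; Δs = -22·55.9/88.4 = -13.9118; s = 22.0000 − 13.9118 = 8.0882

θ=191.2°: 14.3100
θ=202.2°: 11.5724
θ=216.2°: 8.0882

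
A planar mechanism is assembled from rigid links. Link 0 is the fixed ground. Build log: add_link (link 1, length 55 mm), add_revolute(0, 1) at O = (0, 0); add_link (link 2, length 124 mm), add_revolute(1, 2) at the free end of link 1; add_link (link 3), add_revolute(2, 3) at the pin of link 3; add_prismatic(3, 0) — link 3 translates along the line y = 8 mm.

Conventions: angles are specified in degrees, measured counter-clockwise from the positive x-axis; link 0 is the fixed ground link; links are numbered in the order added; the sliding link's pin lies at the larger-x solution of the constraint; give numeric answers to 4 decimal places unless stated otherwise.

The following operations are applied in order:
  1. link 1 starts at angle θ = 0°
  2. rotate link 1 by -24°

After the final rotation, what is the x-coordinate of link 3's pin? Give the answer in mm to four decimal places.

geometry: r = 55 mm, L = 124 mm, e = 8 mm; θ starts at 0°
rotate link 1 by -24°: θ ← 0° -24° = -24°
crank pin P = (r cos θ, r sin θ) = (50.245000, -22.370515)
h = r sin θ − e = -22.370515 − 8 = -30.370515
x = r cos θ + √(L² − h²) = 50.245000 + 120.223258 = 170.468258

170.4683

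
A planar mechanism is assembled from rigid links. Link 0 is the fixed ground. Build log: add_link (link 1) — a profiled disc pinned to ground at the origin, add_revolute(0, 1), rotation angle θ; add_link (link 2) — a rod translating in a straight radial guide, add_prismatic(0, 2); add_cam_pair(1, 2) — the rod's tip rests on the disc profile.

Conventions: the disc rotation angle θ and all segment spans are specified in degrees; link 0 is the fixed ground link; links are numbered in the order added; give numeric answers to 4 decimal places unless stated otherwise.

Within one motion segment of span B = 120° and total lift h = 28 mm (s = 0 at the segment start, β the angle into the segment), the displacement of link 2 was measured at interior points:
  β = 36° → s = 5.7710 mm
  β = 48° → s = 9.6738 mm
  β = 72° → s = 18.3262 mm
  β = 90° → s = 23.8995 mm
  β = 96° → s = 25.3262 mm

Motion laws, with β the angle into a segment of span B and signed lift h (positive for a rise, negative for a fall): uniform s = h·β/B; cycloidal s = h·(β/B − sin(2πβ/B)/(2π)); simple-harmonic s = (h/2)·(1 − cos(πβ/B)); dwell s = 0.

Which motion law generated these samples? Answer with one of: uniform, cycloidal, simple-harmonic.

candidates at β/B = r: uniform s = h·r (linear in β); cycloidal s = h·(r − sin(2πr)/(2π)); simple-harmonic s = (h/2)(1 − cos(πr))
β=36°: printed 5.7710 | uniform 8.4000, cycloidal 4.1618, simple-harmonic 5.7710
β=48°: printed 9.6738 | uniform 11.2000, cycloidal 8.5806, simple-harmonic 9.6738
β=72°: printed 18.3262 | uniform 16.8000, cycloidal 19.4194, simple-harmonic 18.3262
β=90°: printed 23.8995 | uniform 21.0000, cycloidal 25.4563, simple-harmonic 23.8995
β=96°: printed 25.3262 | uniform 22.4000, cycloidal 26.6382, simple-harmonic 25.3262
only one law matches every sample → simple-harmonic

simple-harmonic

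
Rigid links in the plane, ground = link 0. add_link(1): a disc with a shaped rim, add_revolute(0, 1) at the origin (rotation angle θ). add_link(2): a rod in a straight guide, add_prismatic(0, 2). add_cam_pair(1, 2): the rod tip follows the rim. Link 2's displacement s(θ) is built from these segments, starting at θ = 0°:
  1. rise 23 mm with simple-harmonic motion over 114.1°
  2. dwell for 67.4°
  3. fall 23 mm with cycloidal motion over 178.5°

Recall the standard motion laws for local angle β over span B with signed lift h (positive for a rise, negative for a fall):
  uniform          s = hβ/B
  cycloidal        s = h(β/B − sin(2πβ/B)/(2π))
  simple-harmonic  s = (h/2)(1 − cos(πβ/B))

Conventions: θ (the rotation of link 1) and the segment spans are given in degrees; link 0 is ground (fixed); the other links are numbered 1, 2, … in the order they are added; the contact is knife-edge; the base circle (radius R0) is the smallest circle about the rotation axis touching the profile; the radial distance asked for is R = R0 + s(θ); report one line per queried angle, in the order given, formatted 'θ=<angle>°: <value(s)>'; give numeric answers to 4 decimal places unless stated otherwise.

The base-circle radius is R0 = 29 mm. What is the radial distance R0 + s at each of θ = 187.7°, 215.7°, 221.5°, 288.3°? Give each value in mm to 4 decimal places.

segment 1 (0° to 114.1°, simple-harmonic, h = 23) is passed completely: s = 0.0000 + (23) = 23.0000
segment 2 (114.1° to 181.5°, dwell): s unchanged at 23.0000
θ = 187.7° falls in segment 3 (181.5° to 360°, cycloidal, h = -23): β = 187.7 − 181.5 = 6.2°, B = 178.5°; Δs = -23·(0.0347 − sin(2π·0.0347)/(2π)) = -0.0063; s = 23.0000 − 0.0063 = 22.9937
θ = 215.7° falls in segment 3 (181.5° to 360°, cycloidal, h = -23): β = 215.7 − 181.5 = 34.2°, B = 178.5°; Δs = -23·(0.1916 − sin(2π·0.1916)/(2π)) = -0.9899; s = 23.0000 − 0.9899 = 22.0101
θ = 221.5° falls in segment 3 (181.5° to 360°, cycloidal, h = -23): β = 221.5 − 181.5 = 40°, B = 178.5°; Δs = -23·(0.2241 − sin(2π·0.2241)/(2π)) = -1.5419; s = 23.0000 − 1.5419 = 21.4581
θ = 288.3° falls in segment 3 (181.5° to 360°, cycloidal, h = -23): β = 288.3 − 181.5 = 106.8°, B = 178.5°; Δs = -23·(0.5983 − sin(2π·0.5983)/(2π)) = -15.8816; s = 23.0000 − 15.8816 = 7.1184
θ=187.7°: R = R0 + s = 29 + 22.9937 = 51.9937
θ=215.7°: R = R0 + s = 29 + 22.0101 = 51.0101
θ=221.5°: R = R0 + s = 29 + 21.4581 = 50.4581
θ=288.3°: R = R0 + s = 29 + 7.1184 = 36.1184

θ=187.7°: 51.9937
θ=215.7°: 51.0101
θ=221.5°: 50.4581
θ=288.3°: 36.1184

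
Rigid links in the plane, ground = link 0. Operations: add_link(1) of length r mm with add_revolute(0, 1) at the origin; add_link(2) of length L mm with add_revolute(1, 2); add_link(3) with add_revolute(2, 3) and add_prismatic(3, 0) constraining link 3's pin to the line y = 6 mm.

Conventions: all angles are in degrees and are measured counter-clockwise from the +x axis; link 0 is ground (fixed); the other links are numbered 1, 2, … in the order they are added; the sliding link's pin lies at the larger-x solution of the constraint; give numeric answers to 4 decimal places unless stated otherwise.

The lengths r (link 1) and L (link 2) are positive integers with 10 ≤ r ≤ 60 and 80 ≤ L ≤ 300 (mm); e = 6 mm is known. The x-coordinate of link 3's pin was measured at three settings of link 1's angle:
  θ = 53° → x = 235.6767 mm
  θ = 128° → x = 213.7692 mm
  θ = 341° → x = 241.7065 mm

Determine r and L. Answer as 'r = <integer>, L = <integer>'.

constraint per measurement: (x − r cos θ)² + (r sin θ − e)² = L²
subtracting the θ₁ and θ₂ equations cancels the r² and L² terms:
r = (x₁² − x₂²) / (2[(x₁cos θ₁ + e sin θ₁) − (x₂cos θ₂ + e sin θ₂)]) = 18.0000 → r = 18
L² = (x₁ − r cos θ₁)² + (r sin θ₁ − e)² = 50624.9856 → L = 225.0000 → L = 225
check at θ₃=341°: x = 241.7065 (printed 241.7065) ✓

r = 18, L = 225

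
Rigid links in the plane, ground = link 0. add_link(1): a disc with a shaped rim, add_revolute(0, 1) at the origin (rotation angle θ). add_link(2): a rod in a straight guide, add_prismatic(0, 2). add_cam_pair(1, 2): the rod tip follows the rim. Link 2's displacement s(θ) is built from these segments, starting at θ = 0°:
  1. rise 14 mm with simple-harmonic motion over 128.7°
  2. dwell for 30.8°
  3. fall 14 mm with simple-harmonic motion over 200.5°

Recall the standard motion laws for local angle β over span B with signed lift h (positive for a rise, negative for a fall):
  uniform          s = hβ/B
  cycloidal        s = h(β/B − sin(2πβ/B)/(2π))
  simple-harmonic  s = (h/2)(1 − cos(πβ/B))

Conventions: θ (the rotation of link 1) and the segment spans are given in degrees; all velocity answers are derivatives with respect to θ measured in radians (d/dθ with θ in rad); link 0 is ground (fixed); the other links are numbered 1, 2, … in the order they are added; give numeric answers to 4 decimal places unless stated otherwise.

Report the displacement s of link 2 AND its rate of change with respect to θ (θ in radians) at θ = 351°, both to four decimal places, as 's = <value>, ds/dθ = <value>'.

segment 1 (0° to 128.7°, simple-harmonic, h = 14) is passed completely: s = 0.0000 + (14) = 14.0000
segment 2 (128.7° to 159.5°, dwell): s unchanged at 14.0000
θ = 351° falls in segment 3 (159.5° to 360°, simple-harmonic, h = -14): β = 351 − 159.5 = 191.5°, B = 200.5°; Δs = -14/2·(1 − cos(π·0.9551)) = -13.9305; s = 14.0000 − 13.9305 = 0.0695
velocity in seg [159.5°–360°] (simple-harmonic), θ in radians: β = 191.5° = 3.3423 rad, B = 200.5° = 3.4994 rad; ds/dθ = (πh/(2B)) sin(πβ/B) = (π·(-14)/(2·3.4994)) sin(π·0.9551) = -0.883271 mm/rad

s = 0.0695, ds/dθ = -0.8833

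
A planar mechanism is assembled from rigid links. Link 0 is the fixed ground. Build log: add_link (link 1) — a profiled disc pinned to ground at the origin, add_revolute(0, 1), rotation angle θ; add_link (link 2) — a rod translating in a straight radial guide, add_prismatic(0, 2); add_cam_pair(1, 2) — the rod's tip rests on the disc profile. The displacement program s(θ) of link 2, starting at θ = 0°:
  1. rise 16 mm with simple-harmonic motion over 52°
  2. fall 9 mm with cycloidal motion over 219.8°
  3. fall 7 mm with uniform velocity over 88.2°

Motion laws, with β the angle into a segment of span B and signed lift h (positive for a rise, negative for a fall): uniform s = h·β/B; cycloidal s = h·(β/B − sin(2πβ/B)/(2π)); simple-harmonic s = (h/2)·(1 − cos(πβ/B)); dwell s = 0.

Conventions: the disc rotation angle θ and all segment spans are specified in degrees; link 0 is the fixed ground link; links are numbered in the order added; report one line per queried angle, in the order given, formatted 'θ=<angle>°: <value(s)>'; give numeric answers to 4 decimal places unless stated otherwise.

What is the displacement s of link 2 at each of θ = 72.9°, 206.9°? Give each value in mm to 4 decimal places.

seg 1 [0°–52°] simple-harmonic, h=16: full span → s += 16 → s = 16.0000
seg 2 [52°–271.8°] cycloidal, h=-9: θ=72.9° here. β=20.9, B=219.8. -9·(0.0951 − sin(2π·0.0951)/(2π)) = -0.0500 → s = 15.9500
seg 2 [52°–271.8°] cycloidal, h=-9: θ=206.9° here. β=154.9, B=219.8. -9·(0.7047 − sin(2π·0.7047)/(2π)) = -7.7174 → s = 8.2826

θ=72.9°: 15.9500
θ=206.9°: 8.2826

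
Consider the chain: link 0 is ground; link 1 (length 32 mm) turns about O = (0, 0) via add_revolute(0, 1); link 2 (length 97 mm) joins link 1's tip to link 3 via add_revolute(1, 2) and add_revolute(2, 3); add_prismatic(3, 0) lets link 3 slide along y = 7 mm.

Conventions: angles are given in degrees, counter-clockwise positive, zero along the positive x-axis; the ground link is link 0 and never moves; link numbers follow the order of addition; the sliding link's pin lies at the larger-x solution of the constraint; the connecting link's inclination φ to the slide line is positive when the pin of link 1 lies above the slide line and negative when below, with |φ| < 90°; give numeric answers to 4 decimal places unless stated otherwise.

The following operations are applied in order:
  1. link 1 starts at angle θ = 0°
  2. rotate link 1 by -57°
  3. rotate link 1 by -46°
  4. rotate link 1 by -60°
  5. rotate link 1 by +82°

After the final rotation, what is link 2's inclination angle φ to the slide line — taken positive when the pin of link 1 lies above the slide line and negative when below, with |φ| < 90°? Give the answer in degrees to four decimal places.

geometry: r = 32 mm, L = 97 mm, e = 7 mm; θ starts at 0°
rotate link 1 by -57°: θ ← 0° -57° = -57°
rotate link 1 by -46°: θ ← -57° -46° = -103°
rotate link 1 by -60°: θ ← -103° -60° = -163°
rotate link 1 by +82°: θ ← -163° +82° = -81°
h = r sin θ − e = -31.606027 − 7 = -38.606027
sin φ = h / L = -38.606027 / 97 = -0.39800028
φ = arcsin(-0.39800028) = -23.453226°

-23.4532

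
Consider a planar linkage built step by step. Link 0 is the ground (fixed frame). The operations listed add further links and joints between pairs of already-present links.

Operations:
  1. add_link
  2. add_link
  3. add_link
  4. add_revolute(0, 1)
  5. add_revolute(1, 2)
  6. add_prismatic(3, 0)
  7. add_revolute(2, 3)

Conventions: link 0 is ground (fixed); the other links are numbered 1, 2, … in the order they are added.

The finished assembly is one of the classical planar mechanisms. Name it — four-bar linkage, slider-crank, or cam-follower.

links: 4 (incl. ground); joints: 3 revolute, 1 prismatic, 0 higher (cam) pair, forming one closed loop
4 links, 3 revolutes + 1 prismatic in one loop → slider-crank

slider-crank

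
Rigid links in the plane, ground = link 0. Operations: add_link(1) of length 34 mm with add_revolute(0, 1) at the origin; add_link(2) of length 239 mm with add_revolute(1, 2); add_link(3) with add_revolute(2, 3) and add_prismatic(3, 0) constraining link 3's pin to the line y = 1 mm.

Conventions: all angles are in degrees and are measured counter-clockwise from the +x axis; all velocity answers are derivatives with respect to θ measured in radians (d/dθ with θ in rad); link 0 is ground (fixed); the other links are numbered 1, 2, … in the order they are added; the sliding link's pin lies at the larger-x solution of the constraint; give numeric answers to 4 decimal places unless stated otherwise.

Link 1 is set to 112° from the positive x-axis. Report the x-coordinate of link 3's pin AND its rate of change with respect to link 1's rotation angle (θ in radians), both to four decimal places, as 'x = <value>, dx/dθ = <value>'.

geometry: r = 34 mm, L = 239 mm, e = 1 mm
crank pin P = (r cos θ, r sin θ) = (-12.736624, 31.524251)
h = r sin θ − e = 31.524251 − 1 = 30.524251
x = r cos θ + √(L² − h²) = -12.736624 + 237.042760 = 224.306136
dx/dθ = −r sin θ − h·r cos θ/√(L² − h²) (θ in radians; h = 30.524251) = -29.884142

x = 224.3061, dx/dθ = -29.8841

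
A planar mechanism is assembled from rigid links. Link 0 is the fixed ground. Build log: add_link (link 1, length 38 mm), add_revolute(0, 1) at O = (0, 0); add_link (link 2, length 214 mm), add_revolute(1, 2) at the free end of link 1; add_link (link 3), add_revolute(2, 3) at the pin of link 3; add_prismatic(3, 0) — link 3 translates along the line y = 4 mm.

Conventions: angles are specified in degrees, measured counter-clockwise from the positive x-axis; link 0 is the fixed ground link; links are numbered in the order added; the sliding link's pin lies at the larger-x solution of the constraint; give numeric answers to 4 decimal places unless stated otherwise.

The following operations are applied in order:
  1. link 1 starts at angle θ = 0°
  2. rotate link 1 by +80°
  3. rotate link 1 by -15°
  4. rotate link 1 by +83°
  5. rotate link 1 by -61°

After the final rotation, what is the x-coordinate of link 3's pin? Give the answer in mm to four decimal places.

geometry: r = 38 mm, L = 214 mm, e = 4 mm; θ starts at 0°
rotate link 1 by +80°: θ ← 0° +80° = 80°
rotate link 1 by -15°: θ ← 80° -15° = 65°
rotate link 1 by +83°: θ ← 65° +83° = 148°
rotate link 1 by -61°: θ ← 148° -61° = 87°
crank pin P = (r cos θ, r sin θ) = (1.988766, 37.947922)
h = r sin θ − e = 37.947922 − 4 = 33.947922
x = r cos θ + √(L² − h²) = 1.988766 + 211.290176 = 213.278943

213.2789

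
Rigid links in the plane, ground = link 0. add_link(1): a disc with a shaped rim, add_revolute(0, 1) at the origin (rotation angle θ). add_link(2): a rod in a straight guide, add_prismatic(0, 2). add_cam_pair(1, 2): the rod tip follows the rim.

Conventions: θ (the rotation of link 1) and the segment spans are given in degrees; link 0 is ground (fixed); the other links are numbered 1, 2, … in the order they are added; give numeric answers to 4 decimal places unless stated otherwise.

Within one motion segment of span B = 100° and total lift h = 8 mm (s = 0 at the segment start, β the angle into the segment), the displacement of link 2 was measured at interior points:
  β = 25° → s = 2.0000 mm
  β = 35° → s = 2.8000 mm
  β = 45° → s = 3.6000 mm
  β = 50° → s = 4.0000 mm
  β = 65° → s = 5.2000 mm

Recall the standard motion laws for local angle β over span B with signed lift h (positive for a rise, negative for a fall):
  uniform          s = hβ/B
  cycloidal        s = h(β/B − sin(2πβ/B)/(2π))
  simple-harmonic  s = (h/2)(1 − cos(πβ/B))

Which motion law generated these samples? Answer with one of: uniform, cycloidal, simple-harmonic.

candidates at β/B = r: uniform s = h·r (linear in β); cycloidal s = h·(r − sin(2πr)/(2π)); simple-harmonic s = (h/2)(1 − cos(πr))
β=25°: printed 2.0000 | uniform 2.0000, cycloidal 0.7268, simple-harmonic 1.1716
β=35°: printed 2.8000 | uniform 2.8000, cycloidal 1.7699, simple-harmonic 2.1840
β=45°: printed 3.6000 | uniform 3.6000, cycloidal 3.2065, simple-harmonic 3.3743
β=50°: printed 4.0000 | uniform 4.0000, cycloidal 4.0000, simple-harmonic 4.0000
β=65°: printed 5.2000 | uniform 5.2000, cycloidal 6.2301, simple-harmonic 5.8160
only one law matches every sample → uniform

uniform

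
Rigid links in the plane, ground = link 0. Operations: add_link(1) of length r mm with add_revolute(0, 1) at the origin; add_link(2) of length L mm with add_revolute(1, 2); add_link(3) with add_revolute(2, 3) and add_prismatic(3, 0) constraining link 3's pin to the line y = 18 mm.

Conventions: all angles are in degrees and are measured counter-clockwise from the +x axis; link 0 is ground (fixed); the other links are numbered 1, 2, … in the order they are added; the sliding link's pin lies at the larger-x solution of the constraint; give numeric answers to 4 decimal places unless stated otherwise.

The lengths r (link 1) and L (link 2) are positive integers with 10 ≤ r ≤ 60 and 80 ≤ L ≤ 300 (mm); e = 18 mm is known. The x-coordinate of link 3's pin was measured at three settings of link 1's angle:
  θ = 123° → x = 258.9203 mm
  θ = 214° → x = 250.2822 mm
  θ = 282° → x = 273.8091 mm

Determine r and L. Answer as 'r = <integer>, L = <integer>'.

constraint per measurement: (x − r cos θ)² + (r sin θ − e)² = L²
subtracting the θ₁ and θ₂ equations cancels the r² and L² terms:
r = (x₁² − x₂²) / (2[(x₁cos θ₁ + e sin θ₁) − (x₂cos θ₂ + e sin θ₂)]) = 23.9999 → r = 24
L² = (x₁ − r cos θ₁)² + (r sin θ₁ − e)² = 73983.9793 → L = 272.0000 → L = 272
check at θ₃=282°: x = 273.8091 (printed 273.8091) ✓

r = 24, L = 272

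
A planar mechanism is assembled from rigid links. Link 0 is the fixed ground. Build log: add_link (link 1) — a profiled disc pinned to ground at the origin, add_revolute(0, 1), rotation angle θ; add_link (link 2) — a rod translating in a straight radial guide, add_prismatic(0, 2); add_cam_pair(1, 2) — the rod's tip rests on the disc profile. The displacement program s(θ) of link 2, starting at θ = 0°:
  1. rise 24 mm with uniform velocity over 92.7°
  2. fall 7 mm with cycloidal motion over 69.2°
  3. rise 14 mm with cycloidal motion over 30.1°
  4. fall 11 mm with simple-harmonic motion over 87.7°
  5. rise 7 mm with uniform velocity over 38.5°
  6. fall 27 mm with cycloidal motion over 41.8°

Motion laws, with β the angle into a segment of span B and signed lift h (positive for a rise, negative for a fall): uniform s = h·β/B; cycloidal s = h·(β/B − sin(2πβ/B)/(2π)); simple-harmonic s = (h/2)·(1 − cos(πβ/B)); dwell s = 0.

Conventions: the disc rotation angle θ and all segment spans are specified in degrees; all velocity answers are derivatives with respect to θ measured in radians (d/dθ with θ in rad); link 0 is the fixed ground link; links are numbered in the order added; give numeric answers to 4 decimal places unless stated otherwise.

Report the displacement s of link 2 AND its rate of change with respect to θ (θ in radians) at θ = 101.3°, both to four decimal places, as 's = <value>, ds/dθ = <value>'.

seg 1 [0°–92.7°] uniform, h=24: full span → s += 24 → s = 24.0000
seg 2 [92.7°–161.9°] cycloidal, h=-7: θ=101.3° here. β=8.6, B=69.2. -7·(0.1243 − sin(2π·0.1243)/(2π)) = -0.0857 → s = 23.9143
velocity in seg [92.7°–161.9°] (cycloidal), θ in radians: β = 8.6° = 0.1501 rad, B = 69.2° = 1.2078 rad; ds/dθ = (h/B)(1 − cos(2πβ/B)) = ((-7)/1.2078)(1 − cos(2π·0.1243)) = -1.678992 mm/rad

s = 23.9143, ds/dθ = -1.6790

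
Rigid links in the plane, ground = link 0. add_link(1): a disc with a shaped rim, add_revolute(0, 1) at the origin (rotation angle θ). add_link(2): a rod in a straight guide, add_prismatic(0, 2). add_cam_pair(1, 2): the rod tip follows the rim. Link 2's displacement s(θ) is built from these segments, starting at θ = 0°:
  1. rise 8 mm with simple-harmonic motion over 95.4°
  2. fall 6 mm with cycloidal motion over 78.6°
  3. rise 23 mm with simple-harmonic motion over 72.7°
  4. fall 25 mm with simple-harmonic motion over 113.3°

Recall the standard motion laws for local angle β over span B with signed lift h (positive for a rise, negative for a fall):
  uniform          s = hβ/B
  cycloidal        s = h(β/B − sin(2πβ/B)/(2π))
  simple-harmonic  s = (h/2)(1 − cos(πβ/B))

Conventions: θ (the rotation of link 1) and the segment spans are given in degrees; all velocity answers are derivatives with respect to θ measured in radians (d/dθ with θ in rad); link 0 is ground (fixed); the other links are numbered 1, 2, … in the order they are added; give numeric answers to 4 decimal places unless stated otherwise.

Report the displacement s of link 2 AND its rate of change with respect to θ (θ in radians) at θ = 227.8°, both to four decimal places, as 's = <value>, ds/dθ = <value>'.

segment 1 (0° to 95.4°, simple-harmonic, h = 8) is passed completely: s = 0.0000 + (8) = 8.0000
segment 2 (95.4° to 174°, cycloidal, h = -6) is passed completely: s = 8.0000 + (-6) = 2.0000
θ = 227.8° falls in segment 3 (174° to 246.7°, simple-harmonic, h = 23): β = 227.8 − 174 = 53.8°, B = 72.7°; Δs = 23/2·(1 − cos(π·0.7400)) = 19.3730; s = 2.0000 + 19.3730 = 21.3730
velocity in seg [174°–246.7°] (simple-harmonic), θ in radians: β = 53.8° = 0.9390 rad, B = 72.7° = 1.2689 rad; ds/dθ = (πh/(2B)) sin(πβ/B) = (π·23/(2·1.2689)) sin(π·0.7400) = 20.754368 mm/rad

s = 21.3730, ds/dθ = 20.7544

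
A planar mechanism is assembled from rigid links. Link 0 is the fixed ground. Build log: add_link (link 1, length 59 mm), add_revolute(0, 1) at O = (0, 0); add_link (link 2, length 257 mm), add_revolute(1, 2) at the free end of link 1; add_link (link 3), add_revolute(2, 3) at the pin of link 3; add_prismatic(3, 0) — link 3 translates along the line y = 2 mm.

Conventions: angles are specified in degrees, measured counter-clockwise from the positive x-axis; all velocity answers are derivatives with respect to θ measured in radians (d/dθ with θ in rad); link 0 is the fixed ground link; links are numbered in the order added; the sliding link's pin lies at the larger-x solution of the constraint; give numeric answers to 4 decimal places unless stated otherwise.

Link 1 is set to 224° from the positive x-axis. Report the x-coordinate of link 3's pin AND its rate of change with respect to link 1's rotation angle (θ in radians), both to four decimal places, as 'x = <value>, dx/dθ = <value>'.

geometry: r = 59 mm, L = 257 mm, e = 2 mm
crank pin P = (r cos θ, r sin θ) = (-42.441048, -40.984844)
h = r sin θ − e = -40.984844 − 2 = -42.984844
x = r cos θ + √(L² − h²) = -42.441048 + 253.379761 = 210.938713
dx/dθ = −r sin θ − h·r cos θ/√(L² − h²) (θ in radians; h = -42.984844) = 33.784893

x = 210.9387, dx/dθ = 33.7849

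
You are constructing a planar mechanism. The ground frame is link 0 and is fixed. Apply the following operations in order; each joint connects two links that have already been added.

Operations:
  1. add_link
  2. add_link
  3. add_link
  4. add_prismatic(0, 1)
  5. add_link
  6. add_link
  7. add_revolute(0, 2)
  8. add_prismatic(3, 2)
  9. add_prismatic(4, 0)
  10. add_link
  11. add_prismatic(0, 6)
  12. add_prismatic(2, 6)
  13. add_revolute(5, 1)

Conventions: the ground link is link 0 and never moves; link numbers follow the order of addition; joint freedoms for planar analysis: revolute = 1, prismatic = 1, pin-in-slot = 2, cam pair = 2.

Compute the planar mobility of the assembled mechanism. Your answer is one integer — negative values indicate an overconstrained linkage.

(L,J1,J2)=(1,0,0); link0 fixed
link1: (2,0,0)
link2: (3,0,0)
link3: (4,0,0)
P 0-1 [J1]: (4,1,0)
link4: (5,1,0)
link5: (6,1,0)
R 0-2 [J1]: (6,2,0)
P 3-2 [J1]: (6,3,0)
P 4-0 [J1]: (6,4,0)
link6: (7,4,0)
P 0-6 [J1]: (7,5,0)
P 2-6 [J1]: (7,6,0)
R 5-1 [J1]: (7,7,0)
Grübler: 3·6 − 2·7 − 0 = 4

M = 4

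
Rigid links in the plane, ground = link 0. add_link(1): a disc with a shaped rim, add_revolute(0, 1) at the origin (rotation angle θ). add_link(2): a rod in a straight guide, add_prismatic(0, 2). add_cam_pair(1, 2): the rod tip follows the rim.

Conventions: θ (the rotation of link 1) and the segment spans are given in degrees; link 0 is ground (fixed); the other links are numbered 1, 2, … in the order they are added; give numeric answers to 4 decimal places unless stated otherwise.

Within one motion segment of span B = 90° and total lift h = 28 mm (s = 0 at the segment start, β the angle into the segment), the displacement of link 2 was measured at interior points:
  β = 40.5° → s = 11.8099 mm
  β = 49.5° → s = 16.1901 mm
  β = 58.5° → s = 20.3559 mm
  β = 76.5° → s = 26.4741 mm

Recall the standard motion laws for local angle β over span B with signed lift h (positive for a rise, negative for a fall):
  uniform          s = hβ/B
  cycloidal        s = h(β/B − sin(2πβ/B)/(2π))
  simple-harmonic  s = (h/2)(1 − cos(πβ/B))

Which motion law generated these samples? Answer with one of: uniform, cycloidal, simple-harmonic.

candidates at β/B = r: uniform s = h·r (linear in β); cycloidal s = h·(r − sin(2πr)/(2π)); simple-harmonic s = (h/2)(1 − cos(πr))
β=40.5°: printed 11.8099 | uniform 12.6000, cycloidal 11.2229, simple-harmonic 11.8099
β=49.5°: printed 16.1901 | uniform 15.4000, cycloidal 16.7771, simple-harmonic 16.1901
β=58.5°: printed 20.3559 | uniform 18.2000, cycloidal 21.8053, simple-harmonic 20.3559
β=76.5°: printed 26.4741 | uniform 23.8000, cycloidal 27.4053, simple-harmonic 26.4741
only one law matches every sample → simple-harmonic

simple-harmonic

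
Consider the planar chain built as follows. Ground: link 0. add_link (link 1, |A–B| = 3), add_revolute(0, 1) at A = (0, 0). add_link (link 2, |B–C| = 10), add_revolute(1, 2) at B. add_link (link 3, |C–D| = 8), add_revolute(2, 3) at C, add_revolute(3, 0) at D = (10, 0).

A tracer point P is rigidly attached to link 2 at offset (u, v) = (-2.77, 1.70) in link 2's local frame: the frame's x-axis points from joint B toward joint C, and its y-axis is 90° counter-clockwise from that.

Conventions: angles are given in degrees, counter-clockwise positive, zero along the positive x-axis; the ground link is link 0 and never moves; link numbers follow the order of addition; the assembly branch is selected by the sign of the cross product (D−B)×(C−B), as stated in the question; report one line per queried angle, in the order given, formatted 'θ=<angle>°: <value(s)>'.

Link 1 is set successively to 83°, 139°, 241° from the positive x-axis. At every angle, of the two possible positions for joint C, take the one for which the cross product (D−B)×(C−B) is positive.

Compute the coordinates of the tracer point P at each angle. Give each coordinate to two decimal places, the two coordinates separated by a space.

A=(0,0), D=(10.00,0)
θ=83°: B = A + 3.00·(cos83°, sin83°) = (0.3656, 2.9776)
θ=83°: |BD| = 10.0840
θ=83°: circle(B,10.00) ∩ circle(D,8.00): a=6.8270, h=7.3070
θ=83°:   candidates: C₊=(9.0458,7.9429) cross=73.684; C₋=(4.7306,-6.0194) cross=-73.684
θ=83°:   branch + wants cross > 0 → take C=(9.0458,7.9429) (cross=73.684)
θ=83°: ex = (C−B)/|BC| = (0.8680,0.4965); ey = (-0.4965,0.8680)
θ=83°: P = B + -2.77·ex + 1.70·ey = (-2.8829,3.0779)
θ=139°: B = A + 3.00·(cos139°, sin139°) = (-2.2641, 1.9682)
θ=139°: |BD| = 12.4211
θ=139°: circle(B,10.00) ∩ circle(D,8.00): a=7.6597, h=6.4288
θ=139°:   candidates: C₊=(6.3175,7.1020) cross=79.852; C₋=(4.2801,-5.5931) cross=-79.852
θ=139°:   branch + wants cross > 0 → take C=(6.3175,7.1020) (cross=79.852)
θ=139°: ex = (C−B)/|BC| = (0.8582,0.5134); ey = (-0.5134,0.8582)
θ=139°: P = B + -2.77·ex + 1.70·ey = (-5.5140,2.0050)
θ=241°: B = A + 3.00·(cos241°, sin241°) = (-1.4544, -2.6239)
θ=241°: |BD| = 11.7511
θ=241°: circle(B,10.00) ∩ circle(D,8.00): a=7.4073, h=6.7180
θ=241°:   candidates: C₊=(4.2658,5.5785) cross=78.944; C₋=(7.2659,-7.5183) cross=-78.944
θ=241°:   branch + wants cross > 0 → take C=(4.2658,5.5785) (cross=78.944)
θ=241°: ex = (C−B)/|BC| = (0.5720,0.8202); ey = (-0.8202,0.5720)
θ=241°: P = B + -2.77·ex + 1.70·ey = (-4.4333,-3.9235)

θ=83°: -2.88 3.08
θ=139°: -5.51 2.00
θ=241°: -4.43 -3.92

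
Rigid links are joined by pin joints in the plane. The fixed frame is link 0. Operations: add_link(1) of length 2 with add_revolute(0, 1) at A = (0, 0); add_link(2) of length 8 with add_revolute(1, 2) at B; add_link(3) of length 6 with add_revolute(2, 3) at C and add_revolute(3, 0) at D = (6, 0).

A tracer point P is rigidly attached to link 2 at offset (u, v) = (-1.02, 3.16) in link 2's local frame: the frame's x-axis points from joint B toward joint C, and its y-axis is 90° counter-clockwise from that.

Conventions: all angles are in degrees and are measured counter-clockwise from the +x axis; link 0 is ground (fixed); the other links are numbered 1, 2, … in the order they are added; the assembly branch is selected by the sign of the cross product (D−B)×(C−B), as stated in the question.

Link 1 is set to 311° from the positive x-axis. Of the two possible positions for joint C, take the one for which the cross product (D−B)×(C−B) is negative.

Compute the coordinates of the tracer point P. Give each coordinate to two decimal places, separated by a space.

A=(0,0), D=(6.00,0)
B = A + 2.00·(cos311°, sin311°) = (1.3121, -1.5094)
|BD| = 4.9249
circle(B,8.00) ∩ circle(D,6.00): a=5.3051, h=5.9879
  candidates: C₊=(4.5267,5.8163) cross=29.490; C₋=(8.1972,-5.5832) cross=-29.490
  branch - wants cross < 0 → take C=(8.1972,-5.5832) (cross=-29.490)
ex = (C−B)/|BC| = (0.8606,-0.5092); ey = (0.5092,0.8606)
P = B + -1.02·ex + 3.16·ey = (2.0434,1.7296)

2.04 1.73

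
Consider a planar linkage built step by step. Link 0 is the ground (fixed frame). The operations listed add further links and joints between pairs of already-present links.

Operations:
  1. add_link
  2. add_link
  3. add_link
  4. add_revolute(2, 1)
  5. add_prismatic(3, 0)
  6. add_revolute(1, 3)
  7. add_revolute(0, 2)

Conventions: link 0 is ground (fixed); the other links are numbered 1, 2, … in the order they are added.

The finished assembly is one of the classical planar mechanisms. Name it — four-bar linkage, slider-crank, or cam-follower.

links: 4 (incl. ground); joints: 3 revolute, 1 prismatic, 0 higher (cam) pair, forming one closed loop
4 links, 3 revolutes + 1 prismatic in one loop → slider-crank

slider-crank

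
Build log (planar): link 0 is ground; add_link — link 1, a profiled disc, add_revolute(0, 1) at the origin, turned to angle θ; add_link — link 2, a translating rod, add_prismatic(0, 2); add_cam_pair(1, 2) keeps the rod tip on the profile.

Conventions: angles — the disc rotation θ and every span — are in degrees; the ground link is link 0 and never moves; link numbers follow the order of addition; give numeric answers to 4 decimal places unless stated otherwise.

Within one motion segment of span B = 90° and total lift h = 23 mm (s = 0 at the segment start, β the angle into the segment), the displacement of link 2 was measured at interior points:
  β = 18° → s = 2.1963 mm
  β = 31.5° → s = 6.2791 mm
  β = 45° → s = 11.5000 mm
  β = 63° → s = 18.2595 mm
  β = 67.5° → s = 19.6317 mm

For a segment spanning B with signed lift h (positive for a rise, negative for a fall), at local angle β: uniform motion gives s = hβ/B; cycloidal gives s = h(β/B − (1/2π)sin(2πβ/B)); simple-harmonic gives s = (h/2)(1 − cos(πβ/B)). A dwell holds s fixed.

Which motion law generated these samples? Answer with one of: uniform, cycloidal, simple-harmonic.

candidates at β/B = r: uniform s = h·r (linear in β); cycloidal s = h·(r − sin(2πr)/(2π)); simple-harmonic s = (h/2)(1 − cos(πr))
β=18°: printed 2.1963 | uniform 4.6000, cycloidal 1.1186, simple-harmonic 2.1963
β=31.5°: printed 6.2791 | uniform 8.0500, cycloidal 5.0885, simple-harmonic 6.2791
β=45°: printed 11.5000 | uniform 11.5000, cycloidal 11.5000, simple-harmonic 11.5000
β=63°: printed 18.2595 | uniform 16.1000, cycloidal 19.5814, simple-harmonic 18.2595
β=67.5°: printed 19.6317 | uniform 17.2500, cycloidal 20.9106, simple-harmonic 19.6317
only one law matches every sample → simple-harmonic

simple-harmonic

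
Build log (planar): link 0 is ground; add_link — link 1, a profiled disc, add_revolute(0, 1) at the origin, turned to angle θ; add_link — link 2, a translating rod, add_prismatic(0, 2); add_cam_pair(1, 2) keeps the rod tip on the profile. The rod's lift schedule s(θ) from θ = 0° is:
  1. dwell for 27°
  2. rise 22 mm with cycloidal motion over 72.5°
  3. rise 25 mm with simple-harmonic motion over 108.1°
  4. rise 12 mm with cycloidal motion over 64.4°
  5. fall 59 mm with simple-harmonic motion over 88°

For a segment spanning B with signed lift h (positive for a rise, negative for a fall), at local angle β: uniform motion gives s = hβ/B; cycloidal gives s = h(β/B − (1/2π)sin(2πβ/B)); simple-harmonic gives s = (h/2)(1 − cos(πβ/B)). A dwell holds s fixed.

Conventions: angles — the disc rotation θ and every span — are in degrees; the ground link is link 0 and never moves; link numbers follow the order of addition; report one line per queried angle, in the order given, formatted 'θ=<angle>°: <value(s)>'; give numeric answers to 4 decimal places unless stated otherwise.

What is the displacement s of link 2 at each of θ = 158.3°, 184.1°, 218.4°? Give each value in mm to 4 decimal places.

seg 1 [0°–27°] dwell: s stays 0.0000
seg 2 [27°–99.5°] cycloidal, h=22: full span → s += 22 → s = 22.0000
seg 3 [99.5°–207.6°] simple-harmonic, h=25: θ=158.3° here. β=58.8, B=108.1. 25/2·(1 − cos(π·0.5439)) = 14.2201 → s = 36.2201
seg 3 [99.5°–207.6°] simple-harmonic, h=25: θ=184.1° here. β=84.6, B=108.1. 25/2·(1 − cos(π·0.7826)) = 22.1964 → s = 44.1964
seg 3 [99.5°–207.6°] simple-harmonic, h=25: full span → s += 25 → s = 47.0000
seg 4 [207.6°–272°] cycloidal, h=12: θ=218.4° here. β=10.8, B=64.4. 12·(0.1677 − sin(2π·0.1677)/(2π)) = 0.3523 → s = 47.3523

θ=158.3°: 36.2201
θ=184.1°: 44.1964
θ=218.4°: 47.3523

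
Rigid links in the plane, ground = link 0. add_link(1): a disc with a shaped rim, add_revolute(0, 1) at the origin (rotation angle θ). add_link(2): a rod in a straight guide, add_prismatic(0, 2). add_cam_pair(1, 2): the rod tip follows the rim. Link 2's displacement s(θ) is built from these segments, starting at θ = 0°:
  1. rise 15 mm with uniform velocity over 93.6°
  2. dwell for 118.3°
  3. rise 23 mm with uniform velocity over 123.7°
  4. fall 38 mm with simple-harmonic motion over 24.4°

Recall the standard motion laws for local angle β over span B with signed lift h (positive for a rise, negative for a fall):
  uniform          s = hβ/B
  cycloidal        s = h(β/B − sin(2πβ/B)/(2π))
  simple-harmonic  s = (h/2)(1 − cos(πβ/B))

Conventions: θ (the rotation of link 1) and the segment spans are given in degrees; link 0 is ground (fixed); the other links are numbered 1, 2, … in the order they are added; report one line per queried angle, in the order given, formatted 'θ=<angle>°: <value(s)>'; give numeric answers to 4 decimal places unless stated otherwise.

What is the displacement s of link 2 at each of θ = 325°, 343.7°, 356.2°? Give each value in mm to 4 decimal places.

segment 1 (0° to 93.6°, uniform, h = 15) is passed completely: s = 0.0000 + (15) = 15.0000
segment 2 (93.6° to 211.9°, dwell): s unchanged at 15.0000
θ = 325° falls in segment 3 (211.9° to 335.6°, uniform, h = 23): β = 325 − 211.9 = 113.1°, B = 123.7°; Δs = 23·113.1/123.7 = 21.0291; s = 15.0000 + 21.0291 = 36.0291
segment 3 (211.9° to 335.6°, uniform, h = 23) is passed completely: s = 15.0000 + (23) = 38.0000
θ = 343.7° falls in segment 4 (335.6° to 360°, simple-harmonic, h = -38): β = 343.7 − 335.6 = 8.1°, B = 24.4°; Δs = -38/2·(1 − cos(π·0.3320)) = -9.4295; s = 38.0000 − 9.4295 = 28.5705
θ = 356.2° falls in segment 4 (335.6° to 360°, simple-harmonic, h = -38): β = 356.2 − 335.6 = 20.6°, B = 24.4°; Δs = -38/2·(1 − cos(π·0.8443)) = -35.7709; s = 38.0000 − 35.7709 = 2.2291

θ=325°: 36.0291
θ=343.7°: 28.5705
θ=356.2°: 2.2291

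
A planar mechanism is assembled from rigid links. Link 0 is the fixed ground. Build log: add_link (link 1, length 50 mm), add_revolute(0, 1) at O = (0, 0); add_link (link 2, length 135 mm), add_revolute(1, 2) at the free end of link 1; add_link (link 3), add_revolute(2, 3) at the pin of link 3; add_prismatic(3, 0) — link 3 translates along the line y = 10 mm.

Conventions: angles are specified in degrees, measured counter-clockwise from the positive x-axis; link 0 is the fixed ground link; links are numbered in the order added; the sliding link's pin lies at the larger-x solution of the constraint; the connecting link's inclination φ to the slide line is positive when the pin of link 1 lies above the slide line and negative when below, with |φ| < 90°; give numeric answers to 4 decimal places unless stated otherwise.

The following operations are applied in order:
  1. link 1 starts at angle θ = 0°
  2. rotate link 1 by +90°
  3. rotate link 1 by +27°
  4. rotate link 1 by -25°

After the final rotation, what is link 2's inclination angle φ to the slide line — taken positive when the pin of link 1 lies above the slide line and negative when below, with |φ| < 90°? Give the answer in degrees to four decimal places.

geometry: r = 50 mm, L = 135 mm, e = 10 mm; θ starts at 0°
rotate link 1 by +90°: θ ← 0° +90° = 90°
rotate link 1 by +27°: θ ← 90° +27° = 117°
rotate link 1 by -25°: θ ← 117° -25° = 92°
h = r sin θ − e = 49.969541 − 10 = 39.969541
sin φ = h / L = 39.969541 / 135 = 0.29607068
φ = arcsin(0.29607068) = 17.221751°

17.2218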